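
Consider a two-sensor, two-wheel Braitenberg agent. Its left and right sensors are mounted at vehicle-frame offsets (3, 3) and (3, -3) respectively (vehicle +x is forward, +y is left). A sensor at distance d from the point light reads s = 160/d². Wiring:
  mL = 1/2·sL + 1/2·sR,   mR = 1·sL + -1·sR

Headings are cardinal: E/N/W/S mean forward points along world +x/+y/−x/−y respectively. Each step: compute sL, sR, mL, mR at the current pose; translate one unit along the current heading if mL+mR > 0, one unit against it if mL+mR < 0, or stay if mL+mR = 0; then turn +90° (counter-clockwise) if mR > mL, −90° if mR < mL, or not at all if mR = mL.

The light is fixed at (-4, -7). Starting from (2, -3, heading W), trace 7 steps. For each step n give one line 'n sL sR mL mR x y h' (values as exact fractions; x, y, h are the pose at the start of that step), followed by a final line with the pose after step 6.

n=0: pose=(2,-3,W); sL=16, sR=80/29; mL=272/29, mR=384/29; mL+mR=656/29 → advance +1; mR−mL=112/29 → turn +1·90°
n=1: pose=(1,-3,S); sL=32/13, sR=32; mL=224/13, mR=-384/13; mL+mR=-160/13 → advance -1; mR−mL=-608/13 → turn -1·90°
n=2: pose=(1,-2,W); sL=20, sR=40/17; mL=190/17, mR=300/17; mL+mR=490/17 → advance +1; mR−mL=110/17 → turn +1·90°
n=3: pose=(0,-2,S); sL=160/53, sR=32; mL=928/53, mR=-1536/53; mL+mR=-608/53 → advance -1; mR−mL=-2464/53 → turn -1·90°
n=4: pose=(0,-1,W); sL=16, sR=80/41; mL=368/41, mR=576/41; mL+mR=944/41 → advance +1; mR−mL=208/41 → turn +1·90°
n=5: pose=(-1,-1,S); sL=32/9, sR=160/9; mL=32/3, mR=-128/9; mL+mR=-32/9 → advance -1; mR−mL=-224/9 → turn -1·90°
n=6: pose=(-1,0,W); sL=10, sR=8/5; mL=29/5, mR=42/5; mL+mR=71/5 → advance +1; mR−mL=13/5 → turn +1·90°

0 16 80/29 272/29 384/29 2 -3 W
1 32/13 32 224/13 -384/13 1 -3 S
2 20 40/17 190/17 300/17 1 -2 W
3 160/53 32 928/53 -1536/53 0 -2 S
4 16 80/41 368/41 576/41 0 -1 W
5 32/9 160/9 32/3 -128/9 -1 -1 S
6 10 8/5 29/5 42/5 -1 0 W
final -2 0 S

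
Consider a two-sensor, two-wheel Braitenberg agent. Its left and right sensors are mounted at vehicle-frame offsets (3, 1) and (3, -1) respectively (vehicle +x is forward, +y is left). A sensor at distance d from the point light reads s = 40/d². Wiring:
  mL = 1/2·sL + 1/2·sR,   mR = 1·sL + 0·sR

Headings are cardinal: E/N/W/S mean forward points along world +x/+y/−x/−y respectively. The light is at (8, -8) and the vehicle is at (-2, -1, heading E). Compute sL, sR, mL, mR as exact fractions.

left sensor world pos  = (1, 0); dL² = 113
right sensor world pos = (1, -2); dR² = 85
sL = 40/113 = 40/113
sR = 40/85 = 8/17
mL = 1/2·sL + 1/2·sR = 792/1921
mR = 1·sL + 0·sR = 40/113

40/113 8/17 792/1921 40/113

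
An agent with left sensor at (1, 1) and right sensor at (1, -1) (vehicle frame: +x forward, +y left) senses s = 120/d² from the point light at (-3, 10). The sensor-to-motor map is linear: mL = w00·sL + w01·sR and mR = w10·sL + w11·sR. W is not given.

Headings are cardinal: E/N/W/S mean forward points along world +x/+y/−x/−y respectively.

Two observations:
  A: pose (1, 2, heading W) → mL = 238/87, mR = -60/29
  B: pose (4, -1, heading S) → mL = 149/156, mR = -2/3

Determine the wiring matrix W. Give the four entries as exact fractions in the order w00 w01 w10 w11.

obs A: pose=(1,2,W) → sL=4/3, sR=60/29, mL=238/87, mR=-60/29
obs B: pose=(4,-1,S) → sL=15/26, sR=2/3, mL=149/156, mR=-2/3
sensor matrix S = [[4/3, 60/29], [15/26, 2/3]]; det S = -1034/3393
solve [mL_A; mL_B] = S·[w00; w01] and [mR_A; mR_B] = S·[w10; w11]:
  w00 = 1/2, w01 = 1, w10 = 0, w11 = -1

1/2 1 0 -1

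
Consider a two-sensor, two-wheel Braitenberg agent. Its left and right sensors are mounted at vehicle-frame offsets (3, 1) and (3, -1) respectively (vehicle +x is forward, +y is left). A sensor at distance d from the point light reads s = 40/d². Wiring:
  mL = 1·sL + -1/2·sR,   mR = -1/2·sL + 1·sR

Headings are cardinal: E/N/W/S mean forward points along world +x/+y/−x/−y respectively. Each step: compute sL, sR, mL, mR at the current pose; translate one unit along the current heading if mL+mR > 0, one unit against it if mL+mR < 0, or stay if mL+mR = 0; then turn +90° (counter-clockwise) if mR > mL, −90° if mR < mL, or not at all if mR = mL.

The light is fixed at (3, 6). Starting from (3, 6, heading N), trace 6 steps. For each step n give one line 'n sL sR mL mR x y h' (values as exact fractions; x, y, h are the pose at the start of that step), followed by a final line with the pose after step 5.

0 4 4 2 2 3 6 N
1 40/17 40/17 20/17 20/17 3 7 N
2 20/13 20/13 10/13 10/13 3 8 N
3 40/37 40/37 20/37 20/37 3 9 N
4 4/5 4/5 2/5 2/5 3 10 N
5 8/13 8/13 4/13 4/13 3 11 N
final 3 12 N

n=0: pose=(3,6,N); sL=4, sR=4; mL=2, mR=2; mL+mR=4 → advance +1; mR−mL=0 → turn +0·90°
n=1: pose=(3,7,N); sL=40/17, sR=40/17; mL=20/17, mR=20/17; mL+mR=40/17 → advance +1; mR−mL=0 → turn +0·90°
n=2: pose=(3,8,N); sL=20/13, sR=20/13; mL=10/13, mR=10/13; mL+mR=20/13 → advance +1; mR−mL=0 → turn +0·90°
n=3: pose=(3,9,N); sL=40/37, sR=40/37; mL=20/37, mR=20/37; mL+mR=40/37 → advance +1; mR−mL=0 → turn +0·90°
n=4: pose=(3,10,N); sL=4/5, sR=4/5; mL=2/5, mR=2/5; mL+mR=4/5 → advance +1; mR−mL=0 → turn +0·90°
n=5: pose=(3,11,N); sL=8/13, sR=8/13; mL=4/13, mR=4/13; mL+mR=8/13 → advance +1; mR−mL=0 → turn +0·90°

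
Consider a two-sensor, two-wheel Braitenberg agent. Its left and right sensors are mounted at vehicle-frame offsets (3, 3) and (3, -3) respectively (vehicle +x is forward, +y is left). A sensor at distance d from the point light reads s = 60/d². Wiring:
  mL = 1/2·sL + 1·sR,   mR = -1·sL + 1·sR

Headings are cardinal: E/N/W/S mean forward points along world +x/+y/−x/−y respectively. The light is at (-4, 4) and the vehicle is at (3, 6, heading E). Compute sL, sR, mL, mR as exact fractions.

12/25 60/101 2106/2525 288/2525

left sensor world pos  = (6, 9); dL² = 125
right sensor world pos = (6, 3); dR² = 101
sL = 60/125 = 12/25
sR = 60/101 = 60/101
mL = 1/2·sL + 1·sR = 2106/2525
mR = -1·sL + 1·sR = 288/2525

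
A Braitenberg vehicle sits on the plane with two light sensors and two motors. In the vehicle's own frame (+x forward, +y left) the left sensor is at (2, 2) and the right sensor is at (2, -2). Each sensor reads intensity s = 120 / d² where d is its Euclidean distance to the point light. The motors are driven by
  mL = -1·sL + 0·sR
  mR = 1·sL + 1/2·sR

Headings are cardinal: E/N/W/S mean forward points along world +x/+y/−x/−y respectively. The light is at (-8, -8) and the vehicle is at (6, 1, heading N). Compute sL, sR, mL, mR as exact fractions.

24/53 120/377 -24/53 12228/19981

left sensor world pos  = (4, 3); dL² = 265
right sensor world pos = (8, 3); dR² = 377
sL = 120/265 = 24/53
sR = 120/377 = 120/377
mL = -1·sL + 0·sR = -24/53
mR = 1·sL + 1/2·sR = 12228/19981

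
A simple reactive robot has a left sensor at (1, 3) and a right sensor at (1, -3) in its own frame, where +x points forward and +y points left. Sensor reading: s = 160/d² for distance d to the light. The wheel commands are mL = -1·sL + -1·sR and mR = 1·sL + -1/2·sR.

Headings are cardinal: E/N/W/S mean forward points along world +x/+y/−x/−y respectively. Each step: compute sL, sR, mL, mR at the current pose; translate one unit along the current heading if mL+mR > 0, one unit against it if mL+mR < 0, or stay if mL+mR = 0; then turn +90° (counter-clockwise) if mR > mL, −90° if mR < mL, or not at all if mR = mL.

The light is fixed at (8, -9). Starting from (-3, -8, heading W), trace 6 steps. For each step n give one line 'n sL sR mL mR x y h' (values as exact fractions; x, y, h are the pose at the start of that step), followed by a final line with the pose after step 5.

0 40/37 1 -77/37 43/74 -3 -8 W
1 160/49 160/169 -34880/8281 23120/8281 -2 -8 S
2 80/53 80/41 -7520/2173 1160/2173 -2 -7 E
3 32/41 160/73 -8896/2993 -944/2993 -3 -7 N
4 40/37 1 -77/37 43/74 -3 -8 W
5 160/49 160/169 -34880/8281 23120/8281 -2 -8 S
final -2 -7 E

n=0: pose=(-3,-8,W); sL=40/37, sR=1; mL=-77/37, mR=43/74; mL+mR=-3/2 → advance -1; mR−mL=197/74 → turn +1·90°
n=1: pose=(-2,-8,S); sL=160/49, sR=160/169; mL=-34880/8281, mR=23120/8281; mL+mR=-240/169 → advance -1; mR−mL=58000/8281 → turn +1·90°
n=2: pose=(-2,-7,E); sL=80/53, sR=80/41; mL=-7520/2173, mR=1160/2173; mL+mR=-120/41 → advance -1; mR−mL=8680/2173 → turn +1·90°
n=3: pose=(-3,-7,N); sL=32/41, sR=160/73; mL=-8896/2993, mR=-944/2993; mL+mR=-240/73 → advance -1; mR−mL=7952/2993 → turn +1·90°
n=4: pose=(-3,-8,W); sL=40/37, sR=1; mL=-77/37, mR=43/74; mL+mR=-3/2 → advance -1; mR−mL=197/74 → turn +1·90°
n=5: pose=(-2,-8,S); sL=160/49, sR=160/169; mL=-34880/8281, mR=23120/8281; mL+mR=-240/169 → advance -1; mR−mL=58000/8281 → turn +1·90°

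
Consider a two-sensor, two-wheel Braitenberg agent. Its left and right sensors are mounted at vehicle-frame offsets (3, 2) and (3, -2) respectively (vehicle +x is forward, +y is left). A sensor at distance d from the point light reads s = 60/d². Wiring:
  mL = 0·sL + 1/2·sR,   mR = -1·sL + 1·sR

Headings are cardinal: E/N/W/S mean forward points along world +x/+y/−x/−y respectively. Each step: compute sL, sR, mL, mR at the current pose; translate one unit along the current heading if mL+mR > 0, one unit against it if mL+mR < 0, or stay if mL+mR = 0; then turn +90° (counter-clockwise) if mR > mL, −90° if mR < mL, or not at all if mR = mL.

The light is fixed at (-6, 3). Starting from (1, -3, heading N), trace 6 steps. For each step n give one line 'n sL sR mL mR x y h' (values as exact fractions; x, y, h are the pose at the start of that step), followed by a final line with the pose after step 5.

0 30/17 2/3 1/3 -56/51 1 -3 N
1 12/25 60/181 30/181 -672/4525 1 -4 E
2 3/10 15/34 15/68 12/85 2 -4 S
3 12/25 60/61 30/61 768/1525 2 -5 W
4 30/101 30/73 15/73 840/7373 1 -5 S
5 60/137 12/13 6/13 864/1781 1 -6 W
final 0 -6 S

n=0: pose=(1,-3,N); sL=30/17, sR=2/3; mL=1/3, mR=-56/51; mL+mR=-13/17 → advance -1; mR−mL=-73/51 → turn -1·90°
n=1: pose=(1,-4,E); sL=12/25, sR=60/181; mL=30/181, mR=-672/4525; mL+mR=78/4525 → advance +1; mR−mL=-1422/4525 → turn -1·90°
n=2: pose=(2,-4,S); sL=3/10, sR=15/34; mL=15/68, mR=12/85; mL+mR=123/340 → advance +1; mR−mL=-27/340 → turn -1·90°
n=3: pose=(2,-5,W); sL=12/25, sR=60/61; mL=30/61, mR=768/1525; mL+mR=1518/1525 → advance +1; mR−mL=18/1525 → turn +1·90°
n=4: pose=(1,-5,S); sL=30/101, sR=30/73; mL=15/73, mR=840/7373; mL+mR=2355/7373 → advance +1; mR−mL=-675/7373 → turn -1·90°
n=5: pose=(1,-6,W); sL=60/137, sR=12/13; mL=6/13, mR=864/1781; mL+mR=1686/1781 → advance +1; mR−mL=42/1781 → turn +1·90°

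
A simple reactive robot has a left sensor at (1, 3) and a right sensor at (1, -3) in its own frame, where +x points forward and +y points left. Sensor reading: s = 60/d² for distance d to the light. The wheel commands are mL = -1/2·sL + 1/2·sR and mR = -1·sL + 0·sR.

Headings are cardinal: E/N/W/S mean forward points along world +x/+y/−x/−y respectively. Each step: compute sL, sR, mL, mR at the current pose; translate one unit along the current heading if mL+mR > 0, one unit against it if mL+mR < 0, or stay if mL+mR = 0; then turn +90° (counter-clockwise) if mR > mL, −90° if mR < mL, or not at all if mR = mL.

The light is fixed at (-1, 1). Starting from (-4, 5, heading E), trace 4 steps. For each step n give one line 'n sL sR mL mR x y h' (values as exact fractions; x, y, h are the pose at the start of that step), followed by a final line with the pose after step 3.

n=0: pose=(-4,5,E); sL=60/53, sR=12; mL=288/53, mR=-60/53; mL+mR=228/53 → advance +1; mR−mL=-348/53 → turn -1·90°
n=1: pose=(-3,5,S); sL=6, sR=30/17; mL=-36/17, mR=-6; mL+mR=-138/17 → advance -1; mR−mL=-66/17 → turn -1·90°
n=2: pose=(-3,6,W); sL=60/13, sR=60/73; mL=-1800/949, mR=-60/13; mL+mR=-6180/949 → advance -1; mR−mL=-2580/949 → turn -1·90°
n=3: pose=(-2,6,N); sL=15/13, sR=3/2; mL=9/52, mR=-15/13; mL+mR=-51/52 → advance -1; mR−mL=-69/52 → turn -1·90°

0 60/53 12 288/53 -60/53 -4 5 E
1 6 30/17 -36/17 -6 -3 5 S
2 60/13 60/73 -1800/949 -60/13 -3 6 W
3 15/13 3/2 9/52 -15/13 -2 6 N
final -2 5 E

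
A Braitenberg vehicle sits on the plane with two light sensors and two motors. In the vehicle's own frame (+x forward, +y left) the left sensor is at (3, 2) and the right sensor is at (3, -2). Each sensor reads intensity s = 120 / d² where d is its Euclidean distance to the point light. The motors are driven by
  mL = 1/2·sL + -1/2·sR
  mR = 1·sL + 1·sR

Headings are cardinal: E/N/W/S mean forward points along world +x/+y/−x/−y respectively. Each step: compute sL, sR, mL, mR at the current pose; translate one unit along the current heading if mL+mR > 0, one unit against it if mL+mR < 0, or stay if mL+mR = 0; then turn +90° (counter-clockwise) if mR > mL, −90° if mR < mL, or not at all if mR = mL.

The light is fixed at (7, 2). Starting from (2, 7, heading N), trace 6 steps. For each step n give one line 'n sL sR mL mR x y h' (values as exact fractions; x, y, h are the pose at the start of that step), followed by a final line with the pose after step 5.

0 120/113 120/73 -2400/8249 22320/8249 2 7 N
1 3/2 15/16 9/32 39/16 2 8 W
2 24/5 120/73 576/365 2352/365 1 8 S
3 60/29 20/3 -200/87 760/87 1 7 E
4 120/113 120/73 -2400/8249 22320/8249 2 7 N
5 3/2 15/16 9/32 39/16 2 8 W
final 1 8 S

n=0: pose=(2,7,N); sL=120/113, sR=120/73; mL=-2400/8249, mR=22320/8249; mL+mR=19920/8249 → advance +1; mR−mL=24720/8249 → turn +1·90°
n=1: pose=(2,8,W); sL=3/2, sR=15/16; mL=9/32, mR=39/16; mL+mR=87/32 → advance +1; mR−mL=69/32 → turn +1·90°
n=2: pose=(1,8,S); sL=24/5, sR=120/73; mL=576/365, mR=2352/365; mL+mR=2928/365 → advance +1; mR−mL=1776/365 → turn +1·90°
n=3: pose=(1,7,E); sL=60/29, sR=20/3; mL=-200/87, mR=760/87; mL+mR=560/87 → advance +1; mR−mL=320/29 → turn +1·90°
n=4: pose=(2,7,N); sL=120/113, sR=120/73; mL=-2400/8249, mR=22320/8249; mL+mR=19920/8249 → advance +1; mR−mL=24720/8249 → turn +1·90°
n=5: pose=(2,8,W); sL=3/2, sR=15/16; mL=9/32, mR=39/16; mL+mR=87/32 → advance +1; mR−mL=69/32 → turn +1·90°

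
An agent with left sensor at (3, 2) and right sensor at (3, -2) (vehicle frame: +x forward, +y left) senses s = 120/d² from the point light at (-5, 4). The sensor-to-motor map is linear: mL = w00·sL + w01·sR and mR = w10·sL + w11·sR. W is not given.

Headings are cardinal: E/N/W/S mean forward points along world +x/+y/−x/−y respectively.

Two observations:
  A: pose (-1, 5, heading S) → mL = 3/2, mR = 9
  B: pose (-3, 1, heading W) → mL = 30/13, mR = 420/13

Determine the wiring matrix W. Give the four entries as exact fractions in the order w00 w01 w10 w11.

obs A: pose=(-1,5,S) → sL=3, sR=15, mL=3/2, mR=9
obs B: pose=(-3,1,W) → sL=60/13, sR=60, mL=30/13, mR=420/13
sensor matrix S = [[3, 15], [60/13, 60]]; det S = 1440/13
solve [mL_A; mL_B] = S·[w00; w01] and [mR_A; mR_B] = S·[w10; w11]:
  w00 = 1/2, w01 = 0, w10 = 1/2, w11 = 1/2

1/2 0 1/2 1/2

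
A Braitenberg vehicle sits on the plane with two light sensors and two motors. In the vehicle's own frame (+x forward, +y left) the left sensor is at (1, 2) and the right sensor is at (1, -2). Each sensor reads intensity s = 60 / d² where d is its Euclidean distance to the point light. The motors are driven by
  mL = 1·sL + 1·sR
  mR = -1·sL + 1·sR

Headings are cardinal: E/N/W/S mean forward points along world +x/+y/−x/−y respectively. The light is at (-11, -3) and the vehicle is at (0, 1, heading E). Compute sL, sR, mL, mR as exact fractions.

left sensor world pos  = (1, 3); dL² = 180
right sensor world pos = (1, -1); dR² = 148
sL = 60/180 = 1/3
sR = 60/148 = 15/37
mL = 1·sL + 1·sR = 82/111
mR = -1·sL + 1·sR = 8/111

1/3 15/37 82/111 8/111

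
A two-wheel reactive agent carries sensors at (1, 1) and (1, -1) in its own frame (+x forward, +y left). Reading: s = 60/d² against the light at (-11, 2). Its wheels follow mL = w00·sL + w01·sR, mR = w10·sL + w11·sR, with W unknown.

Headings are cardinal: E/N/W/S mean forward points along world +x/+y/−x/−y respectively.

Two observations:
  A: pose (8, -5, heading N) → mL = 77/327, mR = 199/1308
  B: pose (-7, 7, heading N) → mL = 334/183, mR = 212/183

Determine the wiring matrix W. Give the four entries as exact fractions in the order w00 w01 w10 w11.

obs A: pose=(8,-5,N) → sL=1/6, sR=15/109, mL=77/327, mR=199/1308
obs B: pose=(-7,7,N) → sL=4/3, sR=60/61, mL=334/183, mR=212/183
sensor matrix S = [[1/6, 15/109], [4/3, 60/61]]; det S = -130/6649
solve [mL_A; mL_B] = S·[w00; w01] and [mR_A; mR_B] = S·[w10; w11]:
  w00 = 1, w01 = 1/2, w10 = 1/2, w11 = 1/2

1 1/2 1/2 1/2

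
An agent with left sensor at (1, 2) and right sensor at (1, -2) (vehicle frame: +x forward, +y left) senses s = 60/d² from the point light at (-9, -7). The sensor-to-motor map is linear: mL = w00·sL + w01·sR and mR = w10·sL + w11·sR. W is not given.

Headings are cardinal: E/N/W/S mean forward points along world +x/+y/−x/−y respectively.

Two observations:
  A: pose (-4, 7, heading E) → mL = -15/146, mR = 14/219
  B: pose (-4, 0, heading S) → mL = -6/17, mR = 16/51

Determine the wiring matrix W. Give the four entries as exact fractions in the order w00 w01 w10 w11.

-1/2 0 -1/2 1/2

obs A: pose=(-4,7,E) → sL=15/73, sR=1/3, mL=-15/146, mR=14/219
obs B: pose=(-4,0,S) → sL=12/17, sR=4/3, mL=-6/17, mR=16/51
sensor matrix S = [[15/73, 1/3], [12/17, 4/3]]; det S = 48/1241
solve [mL_A; mL_B] = S·[w00; w01] and [mR_A; mR_B] = S·[w10; w11]:
  w00 = -1/2, w01 = 0, w10 = -1/2, w11 = 1/2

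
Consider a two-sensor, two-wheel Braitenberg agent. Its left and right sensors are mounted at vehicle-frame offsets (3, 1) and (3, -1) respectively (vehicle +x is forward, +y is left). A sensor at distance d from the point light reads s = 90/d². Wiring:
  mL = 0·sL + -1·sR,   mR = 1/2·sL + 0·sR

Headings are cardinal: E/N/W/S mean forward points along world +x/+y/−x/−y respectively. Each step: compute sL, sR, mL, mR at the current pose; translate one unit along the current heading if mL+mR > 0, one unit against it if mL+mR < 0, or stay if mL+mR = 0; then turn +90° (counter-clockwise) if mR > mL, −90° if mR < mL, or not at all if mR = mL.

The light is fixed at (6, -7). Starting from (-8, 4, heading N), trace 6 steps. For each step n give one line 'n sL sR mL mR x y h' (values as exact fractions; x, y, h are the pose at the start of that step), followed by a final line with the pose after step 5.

0 90/421 18/73 -18/73 45/421 -8 4 N
1 9/37 9/41 -9/41 9/74 -8 3 W
2 90/193 18/49 -18/49 45/193 -7 3 S
3 45/122 9/20 -9/20 45/244 -7 4 E
4 90/421 18/73 -18/73 45/421 -8 4 N
5 9/37 9/41 -9/41 9/74 -8 3 W
final -7 3 S

n=0: pose=(-8,4,N); sL=90/421, sR=18/73; mL=-18/73, mR=45/421; mL+mR=-4293/30733 → advance -1; mR−mL=10863/30733 → turn +1·90°
n=1: pose=(-8,3,W); sL=9/37, sR=9/41; mL=-9/41, mR=9/74; mL+mR=-297/3034 → advance -1; mR−mL=1035/3034 → turn +1·90°
n=2: pose=(-7,3,S); sL=90/193, sR=18/49; mL=-18/49, mR=45/193; mL+mR=-1269/9457 → advance -1; mR−mL=5679/9457 → turn +1·90°
n=3: pose=(-7,4,E); sL=45/122, sR=9/20; mL=-9/20, mR=45/244; mL+mR=-81/305 → advance -1; mR−mL=387/610 → turn +1·90°
n=4: pose=(-8,4,N); sL=90/421, sR=18/73; mL=-18/73, mR=45/421; mL+mR=-4293/30733 → advance -1; mR−mL=10863/30733 → turn +1·90°
n=5: pose=(-8,3,W); sL=9/37, sR=9/41; mL=-9/41, mR=9/74; mL+mR=-297/3034 → advance -1; mR−mL=1035/3034 → turn +1·90°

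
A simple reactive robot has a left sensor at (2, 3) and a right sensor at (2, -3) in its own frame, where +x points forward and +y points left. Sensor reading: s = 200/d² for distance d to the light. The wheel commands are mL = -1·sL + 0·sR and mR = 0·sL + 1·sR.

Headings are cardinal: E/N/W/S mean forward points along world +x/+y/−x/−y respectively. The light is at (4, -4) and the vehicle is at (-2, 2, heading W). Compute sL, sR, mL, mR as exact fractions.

left sensor world pos  = (-4, -1); dL² = 73
right sensor world pos = (-4, 5); dR² = 145
sL = 200/73 = 200/73
sR = 200/145 = 40/29
mL = -1·sL + 0·sR = -200/73
mR = 0·sL + 1·sR = 40/29

200/73 40/29 -200/73 40/29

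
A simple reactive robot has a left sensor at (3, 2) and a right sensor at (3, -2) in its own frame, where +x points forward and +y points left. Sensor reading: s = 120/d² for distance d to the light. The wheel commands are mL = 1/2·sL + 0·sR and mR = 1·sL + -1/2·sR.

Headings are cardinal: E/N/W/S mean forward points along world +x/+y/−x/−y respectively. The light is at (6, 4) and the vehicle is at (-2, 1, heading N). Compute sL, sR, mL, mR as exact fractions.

6/5 10/3 3/5 -7/15

left sensor world pos  = (-4, 4); dL² = 100
right sensor world pos = (0, 4); dR² = 36
sL = 120/100 = 6/5
sR = 120/36 = 10/3
mL = 1/2·sL + 0·sR = 3/5
mR = 1·sL + -1/2·sR = -7/15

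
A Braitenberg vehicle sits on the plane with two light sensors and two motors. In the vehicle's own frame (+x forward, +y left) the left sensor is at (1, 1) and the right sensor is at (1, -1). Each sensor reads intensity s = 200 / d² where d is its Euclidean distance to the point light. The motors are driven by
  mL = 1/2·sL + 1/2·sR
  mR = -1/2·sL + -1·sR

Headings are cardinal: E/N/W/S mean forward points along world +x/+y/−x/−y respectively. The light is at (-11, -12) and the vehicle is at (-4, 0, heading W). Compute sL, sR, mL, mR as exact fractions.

left sensor world pos  = (-5, -1); dL² = 157
right sensor world pos = (-5, 1); dR² = 205
sL = 200/157 = 200/157
sR = 200/205 = 40/41
mL = 1/2·sL + 1/2·sR = 7240/6437
mR = -1/2·sL + -1·sR = -10380/6437

200/157 40/41 7240/6437 -10380/6437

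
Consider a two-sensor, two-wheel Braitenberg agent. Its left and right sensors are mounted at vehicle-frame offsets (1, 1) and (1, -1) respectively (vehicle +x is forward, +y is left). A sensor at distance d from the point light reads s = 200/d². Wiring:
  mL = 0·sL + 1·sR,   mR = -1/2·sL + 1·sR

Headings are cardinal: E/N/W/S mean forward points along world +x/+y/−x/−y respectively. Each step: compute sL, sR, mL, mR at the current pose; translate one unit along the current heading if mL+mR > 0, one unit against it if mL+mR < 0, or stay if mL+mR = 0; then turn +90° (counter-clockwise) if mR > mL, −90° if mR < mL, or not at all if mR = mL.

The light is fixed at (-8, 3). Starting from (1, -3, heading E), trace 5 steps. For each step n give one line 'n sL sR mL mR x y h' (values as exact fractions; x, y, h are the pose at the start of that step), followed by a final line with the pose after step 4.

0 8/5 200/149 200/149 404/745 1 -3 E
1 20/17 20/13 20/13 210/221 2 -3 S
2 40/29 200/117 200/117 3460/3393 2 -4 W
3 2 25/17 25/17 8/17 1 -4 N
4 8/5 200/149 200/149 404/745 1 -3 E
final 2 -3 S

n=0: pose=(1,-3,E); sL=8/5, sR=200/149; mL=200/149, mR=404/745; mL+mR=1404/745 → advance +1; mR−mL=-4/5 → turn -1·90°
n=1: pose=(2,-3,S); sL=20/17, sR=20/13; mL=20/13, mR=210/221; mL+mR=550/221 → advance +1; mR−mL=-10/17 → turn -1·90°
n=2: pose=(2,-4,W); sL=40/29, sR=200/117; mL=200/117, mR=3460/3393; mL+mR=9260/3393 → advance +1; mR−mL=-20/29 → turn -1·90°
n=3: pose=(1,-4,N); sL=2, sR=25/17; mL=25/17, mR=8/17; mL+mR=33/17 → advance +1; mR−mL=-1 → turn -1·90°
n=4: pose=(1,-3,E); sL=8/5, sR=200/149; mL=200/149, mR=404/745; mL+mR=1404/745 → advance +1; mR−mL=-4/5 → turn -1·90°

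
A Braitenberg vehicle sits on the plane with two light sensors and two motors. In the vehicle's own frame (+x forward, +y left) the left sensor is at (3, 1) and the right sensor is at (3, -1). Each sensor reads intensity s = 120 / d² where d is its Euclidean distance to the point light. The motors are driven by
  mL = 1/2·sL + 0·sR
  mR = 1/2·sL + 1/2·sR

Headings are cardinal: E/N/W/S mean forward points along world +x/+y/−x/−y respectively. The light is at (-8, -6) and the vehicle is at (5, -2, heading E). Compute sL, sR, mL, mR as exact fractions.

120/281 24/53 60/281 6552/14893

left sensor world pos  = (8, -1); dL² = 281
right sensor world pos = (8, -3); dR² = 265
sL = 120/281 = 120/281
sR = 120/265 = 24/53
mL = 1/2·sL + 0·sR = 60/281
mR = 1/2·sL + 1/2·sR = 6552/14893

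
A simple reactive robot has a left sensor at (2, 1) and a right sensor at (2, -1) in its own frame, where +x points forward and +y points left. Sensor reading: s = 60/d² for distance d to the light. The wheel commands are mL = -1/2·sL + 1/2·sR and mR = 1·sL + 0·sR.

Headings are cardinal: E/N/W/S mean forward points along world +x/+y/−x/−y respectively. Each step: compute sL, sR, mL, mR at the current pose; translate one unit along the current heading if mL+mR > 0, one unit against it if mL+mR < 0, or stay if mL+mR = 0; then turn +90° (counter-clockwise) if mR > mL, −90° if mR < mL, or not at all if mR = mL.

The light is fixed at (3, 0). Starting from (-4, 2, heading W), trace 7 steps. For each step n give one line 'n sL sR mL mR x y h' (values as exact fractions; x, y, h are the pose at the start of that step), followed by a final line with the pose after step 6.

n=0: pose=(-4,2,W); sL=30/41, sR=2/3; mL=-4/123, mR=30/41; mL+mR=86/123 → advance +1; mR−mL=94/123 → turn +1·90°
n=1: pose=(-5,2,S); sL=60/49, sR=20/27; mL=-320/1323, mR=60/49; mL+mR=1300/1323 → advance +1; mR−mL=1940/1323 → turn +1·90°
n=2: pose=(-5,1,E); sL=3/2, sR=5/3; mL=1/12, mR=3/2; mL+mR=19/12 → advance +1; mR−mL=17/12 → turn +1·90°
n=3: pose=(-4,1,N); sL=60/73, sR=4/3; mL=56/219, mR=60/73; mL+mR=236/219 → advance +1; mR−mL=124/219 → turn +1·90°
n=4: pose=(-4,2,W); sL=30/41, sR=2/3; mL=-4/123, mR=30/41; mL+mR=86/123 → advance +1; mR−mL=94/123 → turn +1·90°
n=5: pose=(-5,2,S); sL=60/49, sR=20/27; mL=-320/1323, mR=60/49; mL+mR=1300/1323 → advance +1; mR−mL=1940/1323 → turn +1·90°
n=6: pose=(-5,1,E); sL=3/2, sR=5/3; mL=1/12, mR=3/2; mL+mR=19/12 → advance +1; mR−mL=17/12 → turn +1·90°

0 30/41 2/3 -4/123 30/41 -4 2 W
1 60/49 20/27 -320/1323 60/49 -5 2 S
2 3/2 5/3 1/12 3/2 -5 1 E
3 60/73 4/3 56/219 60/73 -4 1 N
4 30/41 2/3 -4/123 30/41 -4 2 W
5 60/49 20/27 -320/1323 60/49 -5 2 S
6 3/2 5/3 1/12 3/2 -5 1 E
final -4 1 N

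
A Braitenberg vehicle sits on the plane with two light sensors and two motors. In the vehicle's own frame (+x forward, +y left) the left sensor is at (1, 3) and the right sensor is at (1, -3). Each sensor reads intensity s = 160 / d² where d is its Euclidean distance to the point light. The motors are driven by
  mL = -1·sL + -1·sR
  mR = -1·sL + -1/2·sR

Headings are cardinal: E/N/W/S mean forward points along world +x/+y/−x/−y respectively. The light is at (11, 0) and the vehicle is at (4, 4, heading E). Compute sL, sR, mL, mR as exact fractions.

left sensor world pos  = (5, 7); dL² = 85
right sensor world pos = (5, 1); dR² = 37
sL = 160/85 = 32/17
sR = 160/37 = 160/37
mL = -1·sL + -1·sR = -3904/629
mR = -1·sL + -1/2·sR = -2544/629

32/17 160/37 -3904/629 -2544/629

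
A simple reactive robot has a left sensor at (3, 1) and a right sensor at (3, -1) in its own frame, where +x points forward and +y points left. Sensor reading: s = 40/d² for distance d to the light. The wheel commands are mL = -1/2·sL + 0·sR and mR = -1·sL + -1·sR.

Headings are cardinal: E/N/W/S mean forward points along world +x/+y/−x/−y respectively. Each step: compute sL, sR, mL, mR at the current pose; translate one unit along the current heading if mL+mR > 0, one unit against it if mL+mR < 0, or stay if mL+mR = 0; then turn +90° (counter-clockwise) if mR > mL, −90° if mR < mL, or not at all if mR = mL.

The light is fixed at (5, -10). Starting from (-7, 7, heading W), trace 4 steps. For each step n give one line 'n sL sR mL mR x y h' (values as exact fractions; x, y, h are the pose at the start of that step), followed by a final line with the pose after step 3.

0 40/481 40/549 -20/481 -41200/264069 -7 7 W
1 5/68 2/25 -5/136 -261/1700 -6 7 N
2 40/353 40/289 -20/353 -25680/102017 -6 6 E
3 4/29 20/169 -2/29 -1256/4901 -7 6 S
final -7 7 W

n=0: pose=(-7,7,W); sL=40/481, sR=40/549; mL=-20/481, mR=-41200/264069; mL+mR=-52180/264069 → advance -1; mR−mL=-30220/264069 → turn -1·90°
n=1: pose=(-6,7,N); sL=5/68, sR=2/25; mL=-5/136, mR=-261/1700; mL+mR=-647/3400 → advance -1; mR−mL=-397/3400 → turn -1·90°
n=2: pose=(-6,6,E); sL=40/353, sR=40/289; mL=-20/353, mR=-25680/102017; mL+mR=-31460/102017 → advance -1; mR−mL=-19900/102017 → turn -1·90°
n=3: pose=(-7,6,S); sL=4/29, sR=20/169; mL=-2/29, mR=-1256/4901; mL+mR=-1594/4901 → advance -1; mR−mL=-918/4901 → turn -1·90°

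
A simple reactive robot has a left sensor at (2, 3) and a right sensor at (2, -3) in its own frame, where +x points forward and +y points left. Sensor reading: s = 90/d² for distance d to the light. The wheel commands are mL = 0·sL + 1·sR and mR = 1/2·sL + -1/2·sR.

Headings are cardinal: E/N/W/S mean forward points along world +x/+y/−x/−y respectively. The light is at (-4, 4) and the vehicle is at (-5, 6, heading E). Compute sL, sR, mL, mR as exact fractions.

45/13 45 45 -270/13

left sensor world pos  = (-3, 9); dL² = 26
right sensor world pos = (-3, 3); dR² = 2
sL = 90/26 = 45/13
sR = 90/2 = 45
mL = 0·sL + 1·sR = 45
mR = 1/2·sL + -1/2·sR = -270/13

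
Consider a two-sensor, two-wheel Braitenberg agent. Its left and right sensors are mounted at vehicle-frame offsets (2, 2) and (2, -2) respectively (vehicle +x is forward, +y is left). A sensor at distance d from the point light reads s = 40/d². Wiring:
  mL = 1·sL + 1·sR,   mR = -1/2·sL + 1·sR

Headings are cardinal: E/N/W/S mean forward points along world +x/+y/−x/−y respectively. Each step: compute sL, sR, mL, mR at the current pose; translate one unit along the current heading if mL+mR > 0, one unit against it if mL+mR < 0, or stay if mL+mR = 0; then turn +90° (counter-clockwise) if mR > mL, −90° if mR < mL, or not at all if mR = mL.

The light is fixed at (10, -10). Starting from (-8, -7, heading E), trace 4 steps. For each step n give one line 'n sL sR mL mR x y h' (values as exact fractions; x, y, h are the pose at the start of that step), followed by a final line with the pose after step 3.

0 40/281 40/257 21520/72217 6100/72217 -8 -7 E
1 20/113 20/181 5880/20453 450/20453 -7 -7 S
2 40/361 40/377 29520/136097 6900/136097 -7 -8 W
3 5/52 5/34 215/884 175/1768 -8 -8 N
final -8 -7 E

n=0: pose=(-8,-7,E); sL=40/281, sR=40/257; mL=21520/72217, mR=6100/72217; mL+mR=27620/72217 → advance +1; mR−mL=-60/281 → turn -1·90°
n=1: pose=(-7,-7,S); sL=20/113, sR=20/181; mL=5880/20453, mR=450/20453; mL+mR=6330/20453 → advance +1; mR−mL=-30/113 → turn -1·90°
n=2: pose=(-7,-8,W); sL=40/361, sR=40/377; mL=29520/136097, mR=6900/136097; mL+mR=36420/136097 → advance +1; mR−mL=-60/361 → turn -1·90°
n=3: pose=(-8,-8,N); sL=5/52, sR=5/34; mL=215/884, mR=175/1768; mL+mR=605/1768 → advance +1; mR−mL=-15/104 → turn -1·90°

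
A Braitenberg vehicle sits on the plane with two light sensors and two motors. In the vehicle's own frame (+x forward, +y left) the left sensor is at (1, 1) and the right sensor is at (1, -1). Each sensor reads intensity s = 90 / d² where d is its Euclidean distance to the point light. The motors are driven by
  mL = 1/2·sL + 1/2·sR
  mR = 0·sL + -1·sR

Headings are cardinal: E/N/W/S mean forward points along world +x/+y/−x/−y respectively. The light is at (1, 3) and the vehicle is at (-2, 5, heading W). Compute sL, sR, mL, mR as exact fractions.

left sensor world pos  = (-3, 4); dL² = 17
right sensor world pos = (-3, 6); dR² = 25
sL = 90/17 = 90/17
sR = 90/25 = 18/5
mL = 1/2·sL + 1/2·sR = 378/85
mR = 0·sL + -1·sR = -18/5

90/17 18/5 378/85 -18/5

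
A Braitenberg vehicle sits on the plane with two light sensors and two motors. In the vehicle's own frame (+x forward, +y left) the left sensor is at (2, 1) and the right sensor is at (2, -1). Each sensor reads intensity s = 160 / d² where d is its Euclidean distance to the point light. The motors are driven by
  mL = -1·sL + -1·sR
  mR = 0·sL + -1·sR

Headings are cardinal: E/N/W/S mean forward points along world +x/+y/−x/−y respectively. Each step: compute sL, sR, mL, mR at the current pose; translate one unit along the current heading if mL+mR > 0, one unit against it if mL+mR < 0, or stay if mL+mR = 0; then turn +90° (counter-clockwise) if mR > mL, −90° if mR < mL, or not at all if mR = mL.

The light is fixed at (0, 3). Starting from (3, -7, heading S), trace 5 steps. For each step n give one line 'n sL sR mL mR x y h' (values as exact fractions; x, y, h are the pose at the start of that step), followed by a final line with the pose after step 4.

n=0: pose=(3,-7,S); sL=1, sR=40/37; mL=-77/37, mR=-40/37; mL+mR=-117/37 → advance -1; mR−mL=1 → turn +1·90°
n=1: pose=(3,-6,E); sL=160/89, sR=32/25; mL=-6848/2225, mR=-32/25; mL+mR=-9696/2225 → advance -1; mR−mL=160/89 → turn +1·90°
n=2: pose=(2,-6,N); sL=16/5, sR=80/29; mL=-864/145, mR=-80/29; mL+mR=-1264/145 → advance -1; mR−mL=16/5 → turn +1·90°
n=3: pose=(2,-7,W); sL=160/121, sR=160/81; mL=-32320/9801, mR=-160/81; mL+mR=-51680/9801 → advance -1; mR−mL=160/121 → turn +1·90°
n=4: pose=(3,-7,S); sL=1, sR=40/37; mL=-77/37, mR=-40/37; mL+mR=-117/37 → advance -1; mR−mL=1 → turn +1·90°

0 1 40/37 -77/37 -40/37 3 -7 S
1 160/89 32/25 -6848/2225 -32/25 3 -6 E
2 16/5 80/29 -864/145 -80/29 2 -6 N
3 160/121 160/81 -32320/9801 -160/81 2 -7 W
4 1 40/37 -77/37 -40/37 3 -7 S
final 3 -6 E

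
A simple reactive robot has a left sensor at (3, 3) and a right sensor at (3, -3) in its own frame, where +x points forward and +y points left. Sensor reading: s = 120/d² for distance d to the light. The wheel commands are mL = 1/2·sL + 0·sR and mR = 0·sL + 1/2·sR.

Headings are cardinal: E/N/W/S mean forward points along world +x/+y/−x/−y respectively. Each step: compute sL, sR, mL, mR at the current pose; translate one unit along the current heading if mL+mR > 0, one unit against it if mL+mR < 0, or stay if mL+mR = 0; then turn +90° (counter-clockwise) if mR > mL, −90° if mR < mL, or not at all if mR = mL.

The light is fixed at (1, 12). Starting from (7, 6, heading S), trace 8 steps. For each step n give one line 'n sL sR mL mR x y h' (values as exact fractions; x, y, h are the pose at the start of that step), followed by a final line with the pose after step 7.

0 20/27 4/3 10/27 2/3 7 6 S
1 120/97 120/181 60/97 60/181 7 5 E
2 3/5 30/29 3/10 15/29 8 5 S
3 24/25 120/221 12/25 60/221 8 4 E
4 60/121 60/73 30/121 30/73 9 4 S
5 120/157 24/53 60/157 12/53 9 3 E
6 5/12 2/3 5/24 1/3 10 3 S
7 120/193 120/313 60/193 60/313 10 2 E
final 11 2 S

n=0: pose=(7,6,S); sL=20/27, sR=4/3; mL=10/27, mR=2/3; mL+mR=28/27 → advance +1; mR−mL=8/27 → turn +1·90°
n=1: pose=(7,5,E); sL=120/97, sR=120/181; mL=60/97, mR=60/181; mL+mR=16680/17557 → advance +1; mR−mL=-5040/17557 → turn -1·90°
n=2: pose=(8,5,S); sL=3/5, sR=30/29; mL=3/10, mR=15/29; mL+mR=237/290 → advance +1; mR−mL=63/290 → turn +1·90°
n=3: pose=(8,4,E); sL=24/25, sR=120/221; mL=12/25, mR=60/221; mL+mR=4152/5525 → advance +1; mR−mL=-1152/5525 → turn -1·90°
n=4: pose=(9,4,S); sL=60/121, sR=60/73; mL=30/121, mR=30/73; mL+mR=5820/8833 → advance +1; mR−mL=1440/8833 → turn +1·90°
n=5: pose=(9,3,E); sL=120/157, sR=24/53; mL=60/157, mR=12/53; mL+mR=5064/8321 → advance +1; mR−mL=-1296/8321 → turn -1·90°
n=6: pose=(10,3,S); sL=5/12, sR=2/3; mL=5/24, mR=1/3; mL+mR=13/24 → advance +1; mR−mL=1/8 → turn +1·90°
n=7: pose=(10,2,E); sL=120/193, sR=120/313; mL=60/193, mR=60/313; mL+mR=30360/60409 → advance +1; mR−mL=-7200/60409 → turn -1·90°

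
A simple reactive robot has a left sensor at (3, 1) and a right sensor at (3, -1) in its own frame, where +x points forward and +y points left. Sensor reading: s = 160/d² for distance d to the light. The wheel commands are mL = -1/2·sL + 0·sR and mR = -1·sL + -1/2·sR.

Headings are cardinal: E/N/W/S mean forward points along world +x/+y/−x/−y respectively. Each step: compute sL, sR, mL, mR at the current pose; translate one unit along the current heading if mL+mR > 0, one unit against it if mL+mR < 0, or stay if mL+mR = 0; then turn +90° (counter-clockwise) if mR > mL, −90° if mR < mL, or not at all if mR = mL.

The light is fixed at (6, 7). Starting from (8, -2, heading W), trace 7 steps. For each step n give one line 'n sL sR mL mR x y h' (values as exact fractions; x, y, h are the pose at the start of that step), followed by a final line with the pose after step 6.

n=0: pose=(8,-2,W); sL=160/101, sR=32/13; mL=-80/101, mR=-3696/1313; mL+mR=-4736/1313 → advance -1; mR−mL=-2656/1313 → turn -1·90°
n=1: pose=(9,-2,N); sL=4, sR=40/13; mL=-2, mR=-72/13; mL+mR=-98/13 → advance -1; mR−mL=-46/13 → turn -1·90°
n=2: pose=(9,-3,E); sL=160/117, sR=160/157; mL=-80/117, mR=-34480/18369; mL+mR=-15680/6123 → advance -1; mR−mL=-21920/18369 → turn -1·90°
n=3: pose=(8,-3,S); sL=80/89, sR=16/17; mL=-40/89, mR=-2072/1513; mL+mR=-2752/1513 → advance -1; mR−mL=-1392/1513 → turn -1·90°
n=4: pose=(8,-2,W); sL=160/101, sR=32/13; mL=-80/101, mR=-3696/1313; mL+mR=-4736/1313 → advance -1; mR−mL=-2656/1313 → turn -1·90°
n=5: pose=(9,-2,N); sL=4, sR=40/13; mL=-2, mR=-72/13; mL+mR=-98/13 → advance -1; mR−mL=-46/13 → turn -1·90°
n=6: pose=(9,-3,E); sL=160/117, sR=160/157; mL=-80/117, mR=-34480/18369; mL+mR=-15680/6123 → advance -1; mR−mL=-21920/18369 → turn -1·90°

0 160/101 32/13 -80/101 -3696/1313 8 -2 W
1 4 40/13 -2 -72/13 9 -2 N
2 160/117 160/157 -80/117 -34480/18369 9 -3 E
3 80/89 16/17 -40/89 -2072/1513 8 -3 S
4 160/101 32/13 -80/101 -3696/1313 8 -2 W
5 4 40/13 -2 -72/13 9 -2 N
6 160/117 160/157 -80/117 -34480/18369 9 -3 E
final 8 -3 S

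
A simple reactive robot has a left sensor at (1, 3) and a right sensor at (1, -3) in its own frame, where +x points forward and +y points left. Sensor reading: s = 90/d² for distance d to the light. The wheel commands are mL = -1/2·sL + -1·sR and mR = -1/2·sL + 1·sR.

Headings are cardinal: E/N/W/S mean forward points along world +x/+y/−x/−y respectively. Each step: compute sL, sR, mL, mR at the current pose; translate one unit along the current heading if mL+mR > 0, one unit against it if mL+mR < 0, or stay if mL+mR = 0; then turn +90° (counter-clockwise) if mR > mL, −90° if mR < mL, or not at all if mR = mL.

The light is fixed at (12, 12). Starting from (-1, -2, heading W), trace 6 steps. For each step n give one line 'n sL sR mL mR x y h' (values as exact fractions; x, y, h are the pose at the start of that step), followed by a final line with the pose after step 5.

n=0: pose=(-1,-2,W); sL=18/97, sR=90/317; mL=-11583/30749, mR=5877/30749; mL+mR=-18/97 → advance -1; mR−mL=180/317 → turn +1·90°
n=1: pose=(0,-2,S); sL=5/17, sR=1/5; mL=-59/170, mR=9/170; mL+mR=-5/17 → advance -1; mR−mL=2/5 → turn +1·90°
n=2: pose=(0,-1,E); sL=90/221, sR=90/377; mL=-2835/6409, mR=225/6409; mL+mR=-90/221 → advance -1; mR−mL=180/377 → turn +1·90°
n=3: pose=(-1,-1,N); sL=9/40, sR=45/122; mL=-2349/4880, mR=1251/4880; mL+mR=-9/40 → advance -1; mR−mL=45/61 → turn +1·90°
n=4: pose=(-1,-2,W); sL=18/97, sR=90/317; mL=-11583/30749, mR=5877/30749; mL+mR=-18/97 → advance -1; mR−mL=180/317 → turn +1·90°
n=5: pose=(0,-2,S); sL=5/17, sR=1/5; mL=-59/170, mR=9/170; mL+mR=-5/17 → advance -1; mR−mL=2/5 → turn +1·90°

0 18/97 90/317 -11583/30749 5877/30749 -1 -2 W
1 5/17 1/5 -59/170 9/170 0 -2 S
2 90/221 90/377 -2835/6409 225/6409 0 -1 E
3 9/40 45/122 -2349/4880 1251/4880 -1 -1 N
4 18/97 90/317 -11583/30749 5877/30749 -1 -2 W
5 5/17 1/5 -59/170 9/170 0 -2 S
final 0 -1 E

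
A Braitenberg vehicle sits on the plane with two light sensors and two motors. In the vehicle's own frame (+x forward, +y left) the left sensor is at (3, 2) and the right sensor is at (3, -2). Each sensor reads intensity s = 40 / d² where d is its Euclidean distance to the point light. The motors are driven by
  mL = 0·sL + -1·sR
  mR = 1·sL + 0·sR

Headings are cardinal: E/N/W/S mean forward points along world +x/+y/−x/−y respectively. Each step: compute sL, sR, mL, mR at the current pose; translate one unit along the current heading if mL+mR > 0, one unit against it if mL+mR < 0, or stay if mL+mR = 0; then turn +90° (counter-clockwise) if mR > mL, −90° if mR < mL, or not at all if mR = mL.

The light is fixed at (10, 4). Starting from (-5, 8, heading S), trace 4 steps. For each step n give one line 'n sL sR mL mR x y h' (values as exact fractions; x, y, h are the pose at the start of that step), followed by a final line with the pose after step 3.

n=0: pose=(-5,8,S); sL=4/17, sR=4/29; mL=-4/29, mR=4/17; mL+mR=48/493 → advance +1; mR−mL=184/493 → turn +1·90°
n=1: pose=(-5,7,E); sL=40/169, sR=8/29; mL=-8/29, mR=40/169; mL+mR=-192/4901 → advance -1; mR−mL=2512/4901 → turn +1·90°
n=2: pose=(-6,7,N); sL=1/9, sR=5/29; mL=-5/29, mR=1/9; mL+mR=-16/261 → advance -1; mR−mL=74/261 → turn +1·90°
n=3: pose=(-6,6,W); sL=40/361, sR=40/377; mL=-40/377, mR=40/361; mL+mR=640/136097 → advance +1; mR−mL=29520/136097 → turn +1·90°

0 4/17 4/29 -4/29 4/17 -5 8 S
1 40/169 8/29 -8/29 40/169 -5 7 E
2 1/9 5/29 -5/29 1/9 -6 7 N
3 40/361 40/377 -40/377 40/361 -6 6 W
final -7 6 S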